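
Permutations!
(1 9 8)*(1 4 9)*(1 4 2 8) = (1 4 9)(2 8) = [0, 4, 8, 3, 9, 5, 6, 7, 2, 1]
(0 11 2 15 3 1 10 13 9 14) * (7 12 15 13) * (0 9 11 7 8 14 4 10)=[7, 0, 13, 1, 10, 5, 6, 12, 14, 4, 8, 2, 15, 11, 9, 3]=(0 7 12 15 3 1)(2 13 11)(4 10 8 14 9)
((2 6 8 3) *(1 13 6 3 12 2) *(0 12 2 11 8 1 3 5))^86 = ((0 12 11 8 2 5)(1 13 6))^86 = (0 11 2)(1 6 13)(5 12 8)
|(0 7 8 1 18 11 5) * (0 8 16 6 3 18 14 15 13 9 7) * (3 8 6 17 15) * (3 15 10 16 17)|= 15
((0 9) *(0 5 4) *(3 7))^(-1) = (0 4 5 9)(3 7)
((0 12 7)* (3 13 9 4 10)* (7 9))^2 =(0 9 10 13)(3 7 12 4)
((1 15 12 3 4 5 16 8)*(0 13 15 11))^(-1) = (0 11 1 8 16 5 4 3 12 15 13)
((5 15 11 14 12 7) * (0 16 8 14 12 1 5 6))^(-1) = (0 6 7 12 11 15 5 1 14 8 16) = ((0 16 8 14 1 5 15 11 12 7 6))^(-1)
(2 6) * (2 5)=(2 6 5)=[0, 1, 6, 3, 4, 2, 5]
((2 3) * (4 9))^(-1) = (2 3)(4 9)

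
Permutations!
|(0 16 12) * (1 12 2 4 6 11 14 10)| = 10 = |(0 16 2 4 6 11 14 10 1 12)|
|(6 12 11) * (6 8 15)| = 5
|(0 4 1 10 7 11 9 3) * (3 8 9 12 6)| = 18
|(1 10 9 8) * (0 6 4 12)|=|(0 6 4 12)(1 10 9 8)|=4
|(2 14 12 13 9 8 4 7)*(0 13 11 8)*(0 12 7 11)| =|(0 13 9 12)(2 14 7)(4 11 8)| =12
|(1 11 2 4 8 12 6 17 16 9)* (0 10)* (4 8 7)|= |(0 10)(1 11 2 8 12 6 17 16 9)(4 7)|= 18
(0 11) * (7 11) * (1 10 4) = (0 7 11)(1 10 4) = [7, 10, 2, 3, 1, 5, 6, 11, 8, 9, 4, 0]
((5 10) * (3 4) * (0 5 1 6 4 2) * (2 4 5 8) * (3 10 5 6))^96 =((0 8 2)(1 3 4 10))^96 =(10)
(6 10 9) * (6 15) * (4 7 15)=[0, 1, 2, 3, 7, 5, 10, 15, 8, 4, 9, 11, 12, 13, 14, 6]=(4 7 15 6 10 9)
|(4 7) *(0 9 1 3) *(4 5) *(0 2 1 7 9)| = 12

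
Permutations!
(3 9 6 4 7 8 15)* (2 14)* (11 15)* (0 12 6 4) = (0 12 6)(2 14)(3 9 4 7 8 11 15) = [12, 1, 14, 9, 7, 5, 0, 8, 11, 4, 10, 15, 6, 13, 2, 3]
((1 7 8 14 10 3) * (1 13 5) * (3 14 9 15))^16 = (15)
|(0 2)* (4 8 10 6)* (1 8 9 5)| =14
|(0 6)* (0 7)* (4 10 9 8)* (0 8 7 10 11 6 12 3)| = |(0 12 3)(4 11 6 10 9 7 8)| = 21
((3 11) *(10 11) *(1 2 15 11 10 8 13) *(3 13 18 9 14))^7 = (1 15 13 2 11)(3 18 14 8 9)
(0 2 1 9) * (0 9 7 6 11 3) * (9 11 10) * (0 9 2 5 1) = [5, 7, 0, 9, 4, 1, 10, 6, 8, 11, 2, 3] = (0 5 1 7 6 10 2)(3 9 11)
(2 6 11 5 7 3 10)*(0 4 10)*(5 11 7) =(11)(0 4 10 2 6 7 3) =[4, 1, 6, 0, 10, 5, 7, 3, 8, 9, 2, 11]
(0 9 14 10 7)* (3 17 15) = (0 9 14 10 7)(3 17 15) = [9, 1, 2, 17, 4, 5, 6, 0, 8, 14, 7, 11, 12, 13, 10, 3, 16, 15]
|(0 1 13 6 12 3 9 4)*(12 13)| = 6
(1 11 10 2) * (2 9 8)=(1 11 10 9 8 2)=[0, 11, 1, 3, 4, 5, 6, 7, 2, 8, 9, 10]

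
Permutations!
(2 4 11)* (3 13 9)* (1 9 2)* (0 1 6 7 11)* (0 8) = [1, 9, 4, 13, 8, 5, 7, 11, 0, 3, 10, 6, 12, 2] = (0 1 9 3 13 2 4 8)(6 7 11)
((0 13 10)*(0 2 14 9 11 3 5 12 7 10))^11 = ((0 13)(2 14 9 11 3 5 12 7 10))^11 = (0 13)(2 9 3 12 10 14 11 5 7)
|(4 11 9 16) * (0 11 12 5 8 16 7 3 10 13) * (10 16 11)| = |(0 10 13)(3 16 4 12 5 8 11 9 7)| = 9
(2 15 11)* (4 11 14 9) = (2 15 14 9 4 11) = [0, 1, 15, 3, 11, 5, 6, 7, 8, 4, 10, 2, 12, 13, 9, 14]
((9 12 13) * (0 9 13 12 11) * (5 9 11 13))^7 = ((0 11)(5 9 13))^7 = (0 11)(5 9 13)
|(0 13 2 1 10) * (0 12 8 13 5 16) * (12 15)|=|(0 5 16)(1 10 15 12 8 13 2)|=21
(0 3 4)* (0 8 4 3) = (4 8) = [0, 1, 2, 3, 8, 5, 6, 7, 4]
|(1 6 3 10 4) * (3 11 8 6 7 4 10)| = |(1 7 4)(6 11 8)| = 3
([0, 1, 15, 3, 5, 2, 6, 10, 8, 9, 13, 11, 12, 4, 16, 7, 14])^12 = [0, 1, 4, 3, 10, 13, 6, 2, 8, 9, 15, 11, 12, 7, 14, 5, 16]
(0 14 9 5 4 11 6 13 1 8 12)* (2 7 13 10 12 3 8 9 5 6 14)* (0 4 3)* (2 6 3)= (0 6 10 12 4 11 14 5 2 7 13 1 9 3 8)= [6, 9, 7, 8, 11, 2, 10, 13, 0, 3, 12, 14, 4, 1, 5]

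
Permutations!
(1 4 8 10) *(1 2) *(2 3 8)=(1 4 2)(3 8 10)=[0, 4, 1, 8, 2, 5, 6, 7, 10, 9, 3]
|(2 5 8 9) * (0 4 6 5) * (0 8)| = |(0 4 6 5)(2 8 9)| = 12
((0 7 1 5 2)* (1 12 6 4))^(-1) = (0 2 5 1 4 6 12 7)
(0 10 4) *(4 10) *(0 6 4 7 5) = (10)(0 7 5)(4 6) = [7, 1, 2, 3, 6, 0, 4, 5, 8, 9, 10]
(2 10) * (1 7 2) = (1 7 2 10) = [0, 7, 10, 3, 4, 5, 6, 2, 8, 9, 1]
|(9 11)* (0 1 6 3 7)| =10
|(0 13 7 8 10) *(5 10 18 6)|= 8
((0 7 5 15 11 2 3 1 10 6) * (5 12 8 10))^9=((0 7 12 8 10 6)(1 5 15 11 2 3))^9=(0 8)(1 11)(2 5)(3 15)(6 12)(7 10)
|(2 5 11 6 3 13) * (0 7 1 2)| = |(0 7 1 2 5 11 6 3 13)| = 9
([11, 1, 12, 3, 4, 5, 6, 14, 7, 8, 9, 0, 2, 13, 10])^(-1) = (0 11)(2 12)(7 8 9 10 14)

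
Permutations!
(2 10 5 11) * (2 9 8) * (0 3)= (0 3)(2 10 5 11 9 8)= [3, 1, 10, 0, 4, 11, 6, 7, 2, 8, 5, 9]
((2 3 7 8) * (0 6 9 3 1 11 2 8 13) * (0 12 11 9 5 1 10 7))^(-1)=((0 6 5 1 9 3)(2 10 7 13 12 11))^(-1)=(0 3 9 1 5 6)(2 11 12 13 7 10)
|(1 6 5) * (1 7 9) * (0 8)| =10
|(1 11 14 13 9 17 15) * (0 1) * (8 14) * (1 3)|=|(0 3 1 11 8 14 13 9 17 15)|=10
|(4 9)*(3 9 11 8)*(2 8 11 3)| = 6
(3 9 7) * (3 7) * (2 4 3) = [0, 1, 4, 9, 3, 5, 6, 7, 8, 2] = (2 4 3 9)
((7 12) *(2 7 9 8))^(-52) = (2 9 7 8 12)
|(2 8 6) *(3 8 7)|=5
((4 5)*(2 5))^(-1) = ((2 5 4))^(-1) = (2 4 5)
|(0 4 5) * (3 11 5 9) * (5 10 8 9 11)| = |(0 4 11 10 8 9 3 5)| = 8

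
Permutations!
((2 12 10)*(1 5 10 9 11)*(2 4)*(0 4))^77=((0 4 2 12 9 11 1 5 10))^77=(0 11 4 1 2 5 12 10 9)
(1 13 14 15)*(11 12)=(1 13 14 15)(11 12)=[0, 13, 2, 3, 4, 5, 6, 7, 8, 9, 10, 12, 11, 14, 15, 1]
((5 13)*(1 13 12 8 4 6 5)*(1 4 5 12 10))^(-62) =((1 13 4 6 12 8 5 10))^(-62) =(1 4 12 5)(6 8 10 13)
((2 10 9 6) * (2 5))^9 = (2 5 6 9 10)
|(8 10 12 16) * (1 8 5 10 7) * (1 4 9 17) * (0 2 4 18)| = |(0 2 4 9 17 1 8 7 18)(5 10 12 16)| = 36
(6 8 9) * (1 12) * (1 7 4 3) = [0, 12, 2, 1, 3, 5, 8, 4, 9, 6, 10, 11, 7] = (1 12 7 4 3)(6 8 9)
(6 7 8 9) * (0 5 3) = (0 5 3)(6 7 8 9) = [5, 1, 2, 0, 4, 3, 7, 8, 9, 6]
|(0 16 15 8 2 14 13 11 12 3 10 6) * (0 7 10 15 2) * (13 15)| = 12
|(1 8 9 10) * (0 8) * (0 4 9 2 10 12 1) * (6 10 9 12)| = 6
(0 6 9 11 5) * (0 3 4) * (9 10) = (0 6 10 9 11 5 3 4) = [6, 1, 2, 4, 0, 3, 10, 7, 8, 11, 9, 5]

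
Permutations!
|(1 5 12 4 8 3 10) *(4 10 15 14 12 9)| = |(1 5 9 4 8 3 15 14 12 10)| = 10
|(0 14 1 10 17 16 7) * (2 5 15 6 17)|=11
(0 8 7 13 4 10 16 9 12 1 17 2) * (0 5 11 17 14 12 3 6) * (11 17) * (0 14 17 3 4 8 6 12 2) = (0 6 14 2 5 3 12 1 17)(4 10 16 9)(7 13 8) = [6, 17, 5, 12, 10, 3, 14, 13, 7, 4, 16, 11, 1, 8, 2, 15, 9, 0]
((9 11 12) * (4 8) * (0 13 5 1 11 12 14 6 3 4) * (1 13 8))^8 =((0 8)(1 11 14 6 3 4)(5 13)(9 12))^8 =(1 14 3)(4 11 6)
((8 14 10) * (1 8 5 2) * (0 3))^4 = ((0 3)(1 8 14 10 5 2))^4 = (1 5 14)(2 10 8)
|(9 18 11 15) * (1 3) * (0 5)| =|(0 5)(1 3)(9 18 11 15)| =4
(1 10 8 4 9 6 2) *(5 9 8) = (1 10 5 9 6 2)(4 8) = [0, 10, 1, 3, 8, 9, 2, 7, 4, 6, 5]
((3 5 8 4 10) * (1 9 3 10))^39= (10)(1 5)(3 4)(8 9)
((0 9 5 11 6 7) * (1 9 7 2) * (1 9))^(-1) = (0 7)(2 6 11 5 9)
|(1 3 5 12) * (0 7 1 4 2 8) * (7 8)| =|(0 8)(1 3 5 12 4 2 7)| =14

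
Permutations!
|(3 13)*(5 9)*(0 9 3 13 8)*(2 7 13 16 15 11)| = |(0 9 5 3 8)(2 7 13 16 15 11)| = 30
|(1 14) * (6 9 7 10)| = |(1 14)(6 9 7 10)| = 4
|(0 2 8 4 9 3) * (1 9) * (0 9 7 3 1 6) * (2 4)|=|(0 4 6)(1 7 3 9)(2 8)|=12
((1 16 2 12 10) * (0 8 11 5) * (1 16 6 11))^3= (0 6)(1 5)(2 16 10 12)(8 11)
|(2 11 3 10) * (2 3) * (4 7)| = |(2 11)(3 10)(4 7)| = 2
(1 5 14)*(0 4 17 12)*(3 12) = (0 4 17 3 12)(1 5 14) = [4, 5, 2, 12, 17, 14, 6, 7, 8, 9, 10, 11, 0, 13, 1, 15, 16, 3]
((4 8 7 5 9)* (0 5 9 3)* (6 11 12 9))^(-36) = ((0 5 3)(4 8 7 6 11 12 9))^(-36) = (4 9 12 11 6 7 8)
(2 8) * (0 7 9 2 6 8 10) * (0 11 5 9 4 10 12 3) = (0 7 4 10 11 5 9 2 12 3)(6 8) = [7, 1, 12, 0, 10, 9, 8, 4, 6, 2, 11, 5, 3]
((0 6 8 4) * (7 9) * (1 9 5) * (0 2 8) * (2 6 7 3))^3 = (0 1 2 6 5 3 4 7 9 8)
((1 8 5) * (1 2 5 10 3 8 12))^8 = ((1 12)(2 5)(3 8 10))^8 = (12)(3 10 8)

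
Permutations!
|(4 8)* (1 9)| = 2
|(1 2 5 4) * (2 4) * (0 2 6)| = 4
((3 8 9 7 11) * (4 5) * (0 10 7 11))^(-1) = (0 7 10)(3 11 9 8)(4 5)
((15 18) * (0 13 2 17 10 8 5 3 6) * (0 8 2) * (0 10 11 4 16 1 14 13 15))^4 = (0 15 18)(1 2 16 10 4 13 11 14 17)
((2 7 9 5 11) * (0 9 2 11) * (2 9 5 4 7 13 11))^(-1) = (0 5)(2 11 13)(4 9 7)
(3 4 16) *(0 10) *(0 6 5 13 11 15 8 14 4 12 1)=[10, 0, 2, 12, 16, 13, 5, 7, 14, 9, 6, 15, 1, 11, 4, 8, 3]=(0 10 6 5 13 11 15 8 14 4 16 3 12 1)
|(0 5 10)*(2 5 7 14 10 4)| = |(0 7 14 10)(2 5 4)| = 12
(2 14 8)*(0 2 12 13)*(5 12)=(0 2 14 8 5 12 13)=[2, 1, 14, 3, 4, 12, 6, 7, 5, 9, 10, 11, 13, 0, 8]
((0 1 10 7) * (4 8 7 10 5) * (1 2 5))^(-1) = (10)(0 7 8 4 5 2)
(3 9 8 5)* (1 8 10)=(1 8 5 3 9 10)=[0, 8, 2, 9, 4, 3, 6, 7, 5, 10, 1]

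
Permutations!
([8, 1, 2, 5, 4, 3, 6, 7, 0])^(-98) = [0, 1, 2, 3, 4, 5, 6, 7, 8]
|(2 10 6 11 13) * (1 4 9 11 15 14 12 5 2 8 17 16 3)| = |(1 4 9 11 13 8 17 16 3)(2 10 6 15 14 12 5)| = 63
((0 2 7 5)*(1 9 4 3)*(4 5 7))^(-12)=(0 4 1 5 2 3 9)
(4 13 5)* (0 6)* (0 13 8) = (0 6 13 5 4 8) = [6, 1, 2, 3, 8, 4, 13, 7, 0, 9, 10, 11, 12, 5]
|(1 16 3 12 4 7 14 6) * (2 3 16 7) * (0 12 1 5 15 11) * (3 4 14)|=42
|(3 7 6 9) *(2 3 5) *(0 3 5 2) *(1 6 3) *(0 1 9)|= |(0 9 2 5 1 6)(3 7)|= 6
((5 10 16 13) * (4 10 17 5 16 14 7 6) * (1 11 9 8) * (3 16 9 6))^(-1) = (1 8 9 13 16 3 7 14 10 4 6 11)(5 17) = ((1 11 6 4 10 14 7 3 16 13 9 8)(5 17))^(-1)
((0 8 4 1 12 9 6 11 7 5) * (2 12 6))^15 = ((0 8 4 1 6 11 7 5)(2 12 9))^15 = (12)(0 5 7 11 6 1 4 8)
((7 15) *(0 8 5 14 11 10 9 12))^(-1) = ((0 8 5 14 11 10 9 12)(7 15))^(-1) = (0 12 9 10 11 14 5 8)(7 15)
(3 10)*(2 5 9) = (2 5 9)(3 10) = [0, 1, 5, 10, 4, 9, 6, 7, 8, 2, 3]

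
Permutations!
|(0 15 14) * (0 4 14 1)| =6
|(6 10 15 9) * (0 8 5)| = 12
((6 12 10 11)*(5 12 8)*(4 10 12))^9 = (12)(4 6)(5 11)(8 10)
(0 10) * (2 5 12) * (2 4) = [10, 1, 5, 3, 2, 12, 6, 7, 8, 9, 0, 11, 4] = (0 10)(2 5 12 4)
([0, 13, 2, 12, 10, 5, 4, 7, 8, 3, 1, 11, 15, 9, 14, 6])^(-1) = (1 10 4 6 15 12 3 9 13)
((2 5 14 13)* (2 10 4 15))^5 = ((2 5 14 13 10 4 15))^5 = (2 4 13 5 15 10 14)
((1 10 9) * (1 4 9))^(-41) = (1 10)(4 9)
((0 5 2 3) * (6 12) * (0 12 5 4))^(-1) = (0 4)(2 5 6 12 3) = ((0 4)(2 3 12 6 5))^(-1)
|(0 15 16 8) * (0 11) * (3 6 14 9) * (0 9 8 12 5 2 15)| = 30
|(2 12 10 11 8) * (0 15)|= |(0 15)(2 12 10 11 8)|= 10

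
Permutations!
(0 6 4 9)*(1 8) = (0 6 4 9)(1 8) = [6, 8, 2, 3, 9, 5, 4, 7, 1, 0]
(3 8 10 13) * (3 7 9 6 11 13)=[0, 1, 2, 8, 4, 5, 11, 9, 10, 6, 3, 13, 12, 7]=(3 8 10)(6 11 13 7 9)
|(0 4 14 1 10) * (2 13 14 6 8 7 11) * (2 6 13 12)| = 12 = |(0 4 13 14 1 10)(2 12)(6 8 7 11)|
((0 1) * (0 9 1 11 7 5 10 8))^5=(0 8 10 5 7 11)(1 9)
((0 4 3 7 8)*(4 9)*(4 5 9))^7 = (0 3 8 4 7)(5 9)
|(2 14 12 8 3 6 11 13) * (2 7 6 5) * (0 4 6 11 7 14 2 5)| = 10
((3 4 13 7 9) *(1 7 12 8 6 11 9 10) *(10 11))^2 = (1 11 3 13 8 10 7 9 4 12 6)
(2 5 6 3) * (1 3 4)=(1 3 2 5 6 4)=[0, 3, 5, 2, 1, 6, 4]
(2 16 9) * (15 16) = [0, 1, 15, 3, 4, 5, 6, 7, 8, 2, 10, 11, 12, 13, 14, 16, 9] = (2 15 16 9)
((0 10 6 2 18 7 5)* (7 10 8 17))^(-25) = ((0 8 17 7 5)(2 18 10 6))^(-25) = (2 6 10 18)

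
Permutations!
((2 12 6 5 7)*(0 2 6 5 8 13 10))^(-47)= (0 13 6 5 2 10 8 7 12)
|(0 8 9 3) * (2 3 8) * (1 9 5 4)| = 15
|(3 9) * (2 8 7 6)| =4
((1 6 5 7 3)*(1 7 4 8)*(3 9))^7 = ((1 6 5 4 8)(3 7 9))^7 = (1 5 8 6 4)(3 7 9)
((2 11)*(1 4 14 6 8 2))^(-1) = (1 11 2 8 6 14 4)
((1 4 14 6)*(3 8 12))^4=((1 4 14 6)(3 8 12))^4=(14)(3 8 12)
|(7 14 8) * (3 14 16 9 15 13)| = |(3 14 8 7 16 9 15 13)| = 8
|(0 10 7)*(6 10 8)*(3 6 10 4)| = 12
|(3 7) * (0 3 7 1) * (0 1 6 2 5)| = |(7)(0 3 6 2 5)| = 5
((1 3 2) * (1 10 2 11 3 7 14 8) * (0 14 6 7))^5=(0 14 8 1)(2 10)(3 11)(6 7)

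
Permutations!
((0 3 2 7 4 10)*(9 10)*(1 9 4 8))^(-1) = ((0 3 2 7 8 1 9 10))^(-1) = (0 10 9 1 8 7 2 3)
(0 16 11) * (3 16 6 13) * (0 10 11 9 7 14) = (0 6 13 3 16 9 7 14)(10 11) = [6, 1, 2, 16, 4, 5, 13, 14, 8, 7, 11, 10, 12, 3, 0, 15, 9]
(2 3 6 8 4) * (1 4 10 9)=[0, 4, 3, 6, 2, 5, 8, 7, 10, 1, 9]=(1 4 2 3 6 8 10 9)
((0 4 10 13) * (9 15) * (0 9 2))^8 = ((0 4 10 13 9 15 2))^8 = (0 4 10 13 9 15 2)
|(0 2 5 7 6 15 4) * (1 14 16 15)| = 10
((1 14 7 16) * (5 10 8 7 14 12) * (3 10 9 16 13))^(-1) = ((1 12 5 9 16)(3 10 8 7 13))^(-1) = (1 16 9 5 12)(3 13 7 8 10)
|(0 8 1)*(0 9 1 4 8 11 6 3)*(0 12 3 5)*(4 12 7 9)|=|(0 11 6 5)(1 4 8 12 3 7 9)|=28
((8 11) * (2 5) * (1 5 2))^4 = (11)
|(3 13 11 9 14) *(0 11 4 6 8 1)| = |(0 11 9 14 3 13 4 6 8 1)| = 10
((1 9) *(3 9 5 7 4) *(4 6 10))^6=(1 3 10 7)(4 6 5 9)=((1 5 7 6 10 4 3 9))^6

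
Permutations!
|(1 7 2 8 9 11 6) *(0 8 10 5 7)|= 12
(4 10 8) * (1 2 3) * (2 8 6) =(1 8 4 10 6 2 3) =[0, 8, 3, 1, 10, 5, 2, 7, 4, 9, 6]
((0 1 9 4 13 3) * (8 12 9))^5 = (0 4 8 3 9 1 13 12)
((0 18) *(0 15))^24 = ((0 18 15))^24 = (18)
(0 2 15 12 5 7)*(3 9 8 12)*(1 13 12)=[2, 13, 15, 9, 4, 7, 6, 0, 1, 8, 10, 11, 5, 12, 14, 3]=(0 2 15 3 9 8 1 13 12 5 7)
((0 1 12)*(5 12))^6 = ((0 1 5 12))^6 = (0 5)(1 12)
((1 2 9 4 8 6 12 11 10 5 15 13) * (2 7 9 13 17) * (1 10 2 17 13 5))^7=((17)(1 7 9 4 8 6 12 11 2 5 15 13 10))^7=(17)(1 11 7 2 9 5 4 15 8 13 6 10 12)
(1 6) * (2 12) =(1 6)(2 12) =[0, 6, 12, 3, 4, 5, 1, 7, 8, 9, 10, 11, 2]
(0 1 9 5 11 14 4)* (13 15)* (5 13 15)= [1, 9, 2, 3, 0, 11, 6, 7, 8, 13, 10, 14, 12, 5, 4, 15]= (15)(0 1 9 13 5 11 14 4)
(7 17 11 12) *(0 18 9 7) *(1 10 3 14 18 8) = (0 8 1 10 3 14 18 9 7 17 11 12) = [8, 10, 2, 14, 4, 5, 6, 17, 1, 7, 3, 12, 0, 13, 18, 15, 16, 11, 9]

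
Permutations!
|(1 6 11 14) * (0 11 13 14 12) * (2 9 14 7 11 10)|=|(0 10 2 9 14 1 6 13 7 11 12)|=11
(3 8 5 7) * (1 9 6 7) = (1 9 6 7 3 8 5) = [0, 9, 2, 8, 4, 1, 7, 3, 5, 6]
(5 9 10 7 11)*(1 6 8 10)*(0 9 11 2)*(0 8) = (0 9 1 6)(2 8 10 7)(5 11) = [9, 6, 8, 3, 4, 11, 0, 2, 10, 1, 7, 5]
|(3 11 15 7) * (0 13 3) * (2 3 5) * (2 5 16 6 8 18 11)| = |(0 13 16 6 8 18 11 15 7)(2 3)| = 18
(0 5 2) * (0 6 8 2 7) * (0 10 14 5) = (2 6 8)(5 7 10 14) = [0, 1, 6, 3, 4, 7, 8, 10, 2, 9, 14, 11, 12, 13, 5]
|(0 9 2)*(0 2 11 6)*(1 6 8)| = 6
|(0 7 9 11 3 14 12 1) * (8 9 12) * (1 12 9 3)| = 15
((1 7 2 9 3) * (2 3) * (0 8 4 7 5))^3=((0 8 4 7 3 1 5)(2 9))^3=(0 7 5 4 1 8 3)(2 9)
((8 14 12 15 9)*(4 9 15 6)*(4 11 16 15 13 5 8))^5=((4 9)(5 8 14 12 6 11 16 15 13))^5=(4 9)(5 11 8 16 14 15 12 13 6)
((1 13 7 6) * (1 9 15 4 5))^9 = (1 13 7 6 9 15 4 5)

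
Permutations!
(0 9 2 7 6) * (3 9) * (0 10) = (0 3 9 2 7 6 10) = [3, 1, 7, 9, 4, 5, 10, 6, 8, 2, 0]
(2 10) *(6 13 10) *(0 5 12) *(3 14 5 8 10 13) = (0 8 10 2 6 3 14 5 12) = [8, 1, 6, 14, 4, 12, 3, 7, 10, 9, 2, 11, 0, 13, 5]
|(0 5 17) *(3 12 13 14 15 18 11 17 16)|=11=|(0 5 16 3 12 13 14 15 18 11 17)|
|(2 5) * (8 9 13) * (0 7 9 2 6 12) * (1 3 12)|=|(0 7 9 13 8 2 5 6 1 3 12)|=11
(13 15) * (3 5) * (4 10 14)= [0, 1, 2, 5, 10, 3, 6, 7, 8, 9, 14, 11, 12, 15, 4, 13]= (3 5)(4 10 14)(13 15)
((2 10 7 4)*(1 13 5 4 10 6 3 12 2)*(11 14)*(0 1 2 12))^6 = ((0 1 13 5 4 2 6 3)(7 10)(11 14))^6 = (14)(0 6 4 13)(1 3 2 5)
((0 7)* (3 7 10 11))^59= (0 7 3 11 10)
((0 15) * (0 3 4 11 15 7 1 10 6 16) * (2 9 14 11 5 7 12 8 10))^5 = (0 16 6 10 8 12)(1 15)(2 3)(4 9)(5 14)(7 11)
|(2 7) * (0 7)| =3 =|(0 7 2)|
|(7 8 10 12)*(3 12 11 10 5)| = |(3 12 7 8 5)(10 11)| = 10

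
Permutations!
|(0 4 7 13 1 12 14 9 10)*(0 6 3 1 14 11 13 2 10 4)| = 12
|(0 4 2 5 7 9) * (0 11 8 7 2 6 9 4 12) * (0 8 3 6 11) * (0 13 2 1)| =13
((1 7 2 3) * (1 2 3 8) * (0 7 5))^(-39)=((0 7 3 2 8 1 5))^(-39)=(0 2 5 3 1 7 8)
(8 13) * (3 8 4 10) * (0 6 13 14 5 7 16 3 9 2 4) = [6, 1, 4, 8, 10, 7, 13, 16, 14, 2, 9, 11, 12, 0, 5, 15, 3] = (0 6 13)(2 4 10 9)(3 8 14 5 7 16)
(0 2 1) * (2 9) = [9, 0, 1, 3, 4, 5, 6, 7, 8, 2] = (0 9 2 1)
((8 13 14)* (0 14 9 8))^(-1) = ((0 14)(8 13 9))^(-1) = (0 14)(8 9 13)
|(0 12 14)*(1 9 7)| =|(0 12 14)(1 9 7)| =3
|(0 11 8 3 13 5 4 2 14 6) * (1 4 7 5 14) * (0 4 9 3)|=|(0 11 8)(1 9 3 13 14 6 4 2)(5 7)|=24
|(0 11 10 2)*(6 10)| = 5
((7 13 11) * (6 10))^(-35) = (6 10)(7 13 11)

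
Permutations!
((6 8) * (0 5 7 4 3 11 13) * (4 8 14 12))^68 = ((0 5 7 8 6 14 12 4 3 11 13))^68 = (0 7 6 12 3 13 5 8 14 4 11)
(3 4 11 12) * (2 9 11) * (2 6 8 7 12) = [0, 1, 9, 4, 6, 5, 8, 12, 7, 11, 10, 2, 3] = (2 9 11)(3 4 6 8 7 12)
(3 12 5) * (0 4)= (0 4)(3 12 5)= [4, 1, 2, 12, 0, 3, 6, 7, 8, 9, 10, 11, 5]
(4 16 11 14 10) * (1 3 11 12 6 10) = (1 3 11 14)(4 16 12 6 10) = [0, 3, 2, 11, 16, 5, 10, 7, 8, 9, 4, 14, 6, 13, 1, 15, 12]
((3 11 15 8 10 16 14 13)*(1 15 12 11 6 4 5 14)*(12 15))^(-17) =(1 8 12 10 11 16 15)(3 6 4 5 14 13)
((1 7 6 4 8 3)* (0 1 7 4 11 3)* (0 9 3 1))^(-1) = ((1 4 8 9 3 7 6 11))^(-1) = (1 11 6 7 3 9 8 4)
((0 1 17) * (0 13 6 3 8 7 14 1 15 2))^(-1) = (0 2 15)(1 14 7 8 3 6 13 17)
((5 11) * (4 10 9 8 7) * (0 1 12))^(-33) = ((0 1 12)(4 10 9 8 7)(5 11))^(-33) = (12)(4 9 7 10 8)(5 11)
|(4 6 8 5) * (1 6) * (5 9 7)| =|(1 6 8 9 7 5 4)| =7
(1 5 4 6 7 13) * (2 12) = (1 5 4 6 7 13)(2 12) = [0, 5, 12, 3, 6, 4, 7, 13, 8, 9, 10, 11, 2, 1]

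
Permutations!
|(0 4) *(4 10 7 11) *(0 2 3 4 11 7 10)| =|(11)(2 3 4)| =3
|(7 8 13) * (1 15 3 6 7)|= |(1 15 3 6 7 8 13)|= 7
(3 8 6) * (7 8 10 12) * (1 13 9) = [0, 13, 2, 10, 4, 5, 3, 8, 6, 1, 12, 11, 7, 9] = (1 13 9)(3 10 12 7 8 6)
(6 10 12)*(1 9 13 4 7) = [0, 9, 2, 3, 7, 5, 10, 1, 8, 13, 12, 11, 6, 4] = (1 9 13 4 7)(6 10 12)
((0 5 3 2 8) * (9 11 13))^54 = ((0 5 3 2 8)(9 11 13))^54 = (13)(0 8 2 3 5)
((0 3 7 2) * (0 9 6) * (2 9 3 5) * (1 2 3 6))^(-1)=((0 5 3 7 9 1 2 6))^(-1)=(0 6 2 1 9 7 3 5)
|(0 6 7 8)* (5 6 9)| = |(0 9 5 6 7 8)| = 6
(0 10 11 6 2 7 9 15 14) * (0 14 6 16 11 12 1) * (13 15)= [10, 0, 7, 3, 4, 5, 2, 9, 8, 13, 12, 16, 1, 15, 14, 6, 11]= (0 10 12 1)(2 7 9 13 15 6)(11 16)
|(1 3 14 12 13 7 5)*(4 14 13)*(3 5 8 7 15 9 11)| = 30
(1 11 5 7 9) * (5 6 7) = (1 11 6 7 9) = [0, 11, 2, 3, 4, 5, 7, 9, 8, 1, 10, 6]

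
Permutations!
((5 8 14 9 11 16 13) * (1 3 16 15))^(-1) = (1 15 11 9 14 8 5 13 16 3)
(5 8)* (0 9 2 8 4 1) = [9, 0, 8, 3, 1, 4, 6, 7, 5, 2] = (0 9 2 8 5 4 1)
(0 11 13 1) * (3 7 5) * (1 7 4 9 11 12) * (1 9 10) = [12, 0, 2, 4, 10, 3, 6, 5, 8, 11, 1, 13, 9, 7] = (0 12 9 11 13 7 5 3 4 10 1)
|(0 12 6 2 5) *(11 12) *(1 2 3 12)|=|(0 11 1 2 5)(3 12 6)|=15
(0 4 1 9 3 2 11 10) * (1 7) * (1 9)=(0 4 7 9 3 2 11 10)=[4, 1, 11, 2, 7, 5, 6, 9, 8, 3, 0, 10]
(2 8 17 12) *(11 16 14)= [0, 1, 8, 3, 4, 5, 6, 7, 17, 9, 10, 16, 2, 13, 11, 15, 14, 12]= (2 8 17 12)(11 16 14)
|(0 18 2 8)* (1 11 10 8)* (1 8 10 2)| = |(0 18 1 11 2 8)| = 6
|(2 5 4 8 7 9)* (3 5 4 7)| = |(2 4 8 3 5 7 9)| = 7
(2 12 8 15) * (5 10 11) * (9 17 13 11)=[0, 1, 12, 3, 4, 10, 6, 7, 15, 17, 9, 5, 8, 11, 14, 2, 16, 13]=(2 12 8 15)(5 10 9 17 13 11)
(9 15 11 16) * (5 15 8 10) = (5 15 11 16 9 8 10) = [0, 1, 2, 3, 4, 15, 6, 7, 10, 8, 5, 16, 12, 13, 14, 11, 9]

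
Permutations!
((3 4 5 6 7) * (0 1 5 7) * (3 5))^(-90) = ((0 1 3 4 7 5 6))^(-90) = (0 1 3 4 7 5 6)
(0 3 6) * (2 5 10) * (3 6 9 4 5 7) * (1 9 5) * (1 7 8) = (0 6)(1 9 4 7 3 5 10 2 8) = [6, 9, 8, 5, 7, 10, 0, 3, 1, 4, 2]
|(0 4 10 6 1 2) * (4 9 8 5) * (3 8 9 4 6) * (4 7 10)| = 9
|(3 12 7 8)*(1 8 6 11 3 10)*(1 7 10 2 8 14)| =6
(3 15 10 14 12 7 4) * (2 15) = (2 15 10 14 12 7 4 3) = [0, 1, 15, 2, 3, 5, 6, 4, 8, 9, 14, 11, 7, 13, 12, 10]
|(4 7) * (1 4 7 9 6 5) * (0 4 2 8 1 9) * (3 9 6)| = 6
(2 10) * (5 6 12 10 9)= (2 9 5 6 12 10)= [0, 1, 9, 3, 4, 6, 12, 7, 8, 5, 2, 11, 10]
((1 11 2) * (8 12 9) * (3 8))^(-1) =((1 11 2)(3 8 12 9))^(-1) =(1 2 11)(3 9 12 8)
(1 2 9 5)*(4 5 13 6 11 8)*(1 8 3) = (1 2 9 13 6 11 3)(4 5 8) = [0, 2, 9, 1, 5, 8, 11, 7, 4, 13, 10, 3, 12, 6]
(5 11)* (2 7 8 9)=(2 7 8 9)(5 11)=[0, 1, 7, 3, 4, 11, 6, 8, 9, 2, 10, 5]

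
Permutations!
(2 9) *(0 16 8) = (0 16 8)(2 9) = [16, 1, 9, 3, 4, 5, 6, 7, 0, 2, 10, 11, 12, 13, 14, 15, 8]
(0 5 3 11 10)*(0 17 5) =(3 11 10 17 5) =[0, 1, 2, 11, 4, 3, 6, 7, 8, 9, 17, 10, 12, 13, 14, 15, 16, 5]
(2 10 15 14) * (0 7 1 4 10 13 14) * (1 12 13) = (0 7 12 13 14 2 1 4 10 15) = [7, 4, 1, 3, 10, 5, 6, 12, 8, 9, 15, 11, 13, 14, 2, 0]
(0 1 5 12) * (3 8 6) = (0 1 5 12)(3 8 6) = [1, 5, 2, 8, 4, 12, 3, 7, 6, 9, 10, 11, 0]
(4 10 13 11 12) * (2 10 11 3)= (2 10 13 3)(4 11 12)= [0, 1, 10, 2, 11, 5, 6, 7, 8, 9, 13, 12, 4, 3]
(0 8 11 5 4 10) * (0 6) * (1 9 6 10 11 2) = (0 8 2 1 9 6)(4 11 5) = [8, 9, 1, 3, 11, 4, 0, 7, 2, 6, 10, 5]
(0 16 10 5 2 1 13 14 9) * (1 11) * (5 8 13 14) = [16, 14, 11, 3, 4, 2, 6, 7, 13, 0, 8, 1, 12, 5, 9, 15, 10] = (0 16 10 8 13 5 2 11 1 14 9)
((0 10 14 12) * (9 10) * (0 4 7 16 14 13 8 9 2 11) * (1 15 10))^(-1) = (0 11 2)(1 9 8 13 10 15)(4 12 14 16 7)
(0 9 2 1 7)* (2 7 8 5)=(0 9 7)(1 8 5 2)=[9, 8, 1, 3, 4, 2, 6, 0, 5, 7]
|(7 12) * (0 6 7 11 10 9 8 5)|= 9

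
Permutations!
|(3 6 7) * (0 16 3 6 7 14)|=|(0 16 3 7 6 14)|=6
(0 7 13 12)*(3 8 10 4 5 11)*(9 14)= [7, 1, 2, 8, 5, 11, 6, 13, 10, 14, 4, 3, 0, 12, 9]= (0 7 13 12)(3 8 10 4 5 11)(9 14)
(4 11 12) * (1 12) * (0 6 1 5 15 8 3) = (0 6 1 12 4 11 5 15 8 3) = [6, 12, 2, 0, 11, 15, 1, 7, 3, 9, 10, 5, 4, 13, 14, 8]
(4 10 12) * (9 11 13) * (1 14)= [0, 14, 2, 3, 10, 5, 6, 7, 8, 11, 12, 13, 4, 9, 1]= (1 14)(4 10 12)(9 11 13)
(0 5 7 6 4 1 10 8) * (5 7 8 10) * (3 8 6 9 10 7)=[3, 5, 2, 8, 1, 6, 4, 9, 0, 10, 7]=(0 3 8)(1 5 6 4)(7 9 10)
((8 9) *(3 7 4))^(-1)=(3 4 7)(8 9)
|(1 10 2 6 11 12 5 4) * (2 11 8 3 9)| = |(1 10 11 12 5 4)(2 6 8 3 9)| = 30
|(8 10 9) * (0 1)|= |(0 1)(8 10 9)|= 6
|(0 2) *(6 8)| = |(0 2)(6 8)| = 2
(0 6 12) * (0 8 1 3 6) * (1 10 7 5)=[0, 3, 2, 6, 4, 1, 12, 5, 10, 9, 7, 11, 8]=(1 3 6 12 8 10 7 5)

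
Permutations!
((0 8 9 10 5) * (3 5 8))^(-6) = (10) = ((0 3 5)(8 9 10))^(-6)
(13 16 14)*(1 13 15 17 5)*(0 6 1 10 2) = [6, 13, 0, 3, 4, 10, 1, 7, 8, 9, 2, 11, 12, 16, 15, 17, 14, 5] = (0 6 1 13 16 14 15 17 5 10 2)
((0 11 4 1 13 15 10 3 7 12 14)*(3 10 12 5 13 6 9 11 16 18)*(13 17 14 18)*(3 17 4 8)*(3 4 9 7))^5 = ((0 16 13 15 12 18 17 14)(1 6 7 5 9 11 8 4))^5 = (0 18 13 14 12 16 17 15)(1 11 7 4 9 6 8 5)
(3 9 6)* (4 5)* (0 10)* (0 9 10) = (3 10 9 6)(4 5) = [0, 1, 2, 10, 5, 4, 3, 7, 8, 6, 9]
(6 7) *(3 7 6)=(3 7)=[0, 1, 2, 7, 4, 5, 6, 3]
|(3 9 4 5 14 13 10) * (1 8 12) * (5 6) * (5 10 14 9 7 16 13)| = |(1 8 12)(3 7 16 13 14 5 9 4 6 10)| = 30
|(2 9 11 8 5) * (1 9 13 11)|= 10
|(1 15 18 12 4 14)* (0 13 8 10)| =12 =|(0 13 8 10)(1 15 18 12 4 14)|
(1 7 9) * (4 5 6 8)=(1 7 9)(4 5 6 8)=[0, 7, 2, 3, 5, 6, 8, 9, 4, 1]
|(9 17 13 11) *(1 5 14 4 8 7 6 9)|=11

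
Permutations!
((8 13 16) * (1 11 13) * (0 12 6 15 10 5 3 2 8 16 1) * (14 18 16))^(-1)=((0 12 6 15 10 5 3 2 8)(1 11 13)(14 18 16))^(-1)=(0 8 2 3 5 10 15 6 12)(1 13 11)(14 16 18)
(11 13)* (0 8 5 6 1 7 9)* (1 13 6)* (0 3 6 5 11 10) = [8, 7, 2, 6, 4, 1, 13, 9, 11, 3, 0, 5, 12, 10] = (0 8 11 5 1 7 9 3 6 13 10)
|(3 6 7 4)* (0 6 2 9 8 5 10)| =10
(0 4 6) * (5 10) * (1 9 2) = (0 4 6)(1 9 2)(5 10) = [4, 9, 1, 3, 6, 10, 0, 7, 8, 2, 5]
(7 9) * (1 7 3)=(1 7 9 3)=[0, 7, 2, 1, 4, 5, 6, 9, 8, 3]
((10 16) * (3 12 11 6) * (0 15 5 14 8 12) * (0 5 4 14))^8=(16)(0 3 11 8 4)(5 6 12 14 15)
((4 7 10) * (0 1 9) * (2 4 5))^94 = (0 1 9)(2 5 10 7 4)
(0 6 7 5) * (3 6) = (0 3 6 7 5) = [3, 1, 2, 6, 4, 0, 7, 5]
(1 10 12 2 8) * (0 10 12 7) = (0 10 7)(1 12 2 8) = [10, 12, 8, 3, 4, 5, 6, 0, 1, 9, 7, 11, 2]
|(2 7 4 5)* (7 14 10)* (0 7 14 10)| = |(0 7 4 5 2 10 14)| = 7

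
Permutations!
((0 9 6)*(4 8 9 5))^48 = ((0 5 4 8 9 6))^48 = (9)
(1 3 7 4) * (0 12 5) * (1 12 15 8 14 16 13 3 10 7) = (0 15 8 14 16 13 3 1 10 7 4 12 5) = [15, 10, 2, 1, 12, 0, 6, 4, 14, 9, 7, 11, 5, 3, 16, 8, 13]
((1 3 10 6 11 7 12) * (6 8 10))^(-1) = (1 12 7 11 6 3)(8 10)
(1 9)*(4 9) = (1 4 9) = [0, 4, 2, 3, 9, 5, 6, 7, 8, 1]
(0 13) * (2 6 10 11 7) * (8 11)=(0 13)(2 6 10 8 11 7)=[13, 1, 6, 3, 4, 5, 10, 2, 11, 9, 8, 7, 12, 0]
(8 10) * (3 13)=(3 13)(8 10)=[0, 1, 2, 13, 4, 5, 6, 7, 10, 9, 8, 11, 12, 3]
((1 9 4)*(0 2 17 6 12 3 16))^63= (17)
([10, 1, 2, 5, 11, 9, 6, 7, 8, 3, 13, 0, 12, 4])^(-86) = (0 11 4 13 10)(3 5 9)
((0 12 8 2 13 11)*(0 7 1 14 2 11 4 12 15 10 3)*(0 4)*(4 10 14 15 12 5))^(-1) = (0 13 2 14 15 1 7 11 8 12)(3 10)(4 5)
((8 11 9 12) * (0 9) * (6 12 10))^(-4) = (0 6 11 10 8 9 12)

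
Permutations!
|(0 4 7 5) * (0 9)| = 5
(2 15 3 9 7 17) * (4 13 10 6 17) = (2 15 3 9 7 4 13 10 6 17) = [0, 1, 15, 9, 13, 5, 17, 4, 8, 7, 6, 11, 12, 10, 14, 3, 16, 2]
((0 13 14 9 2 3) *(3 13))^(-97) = (0 3)(2 9 14 13)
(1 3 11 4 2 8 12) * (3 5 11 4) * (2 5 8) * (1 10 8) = (3 4 5 11)(8 12 10) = [0, 1, 2, 4, 5, 11, 6, 7, 12, 9, 8, 3, 10]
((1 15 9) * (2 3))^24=((1 15 9)(2 3))^24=(15)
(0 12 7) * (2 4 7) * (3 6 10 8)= (0 12 2 4 7)(3 6 10 8)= [12, 1, 4, 6, 7, 5, 10, 0, 3, 9, 8, 11, 2]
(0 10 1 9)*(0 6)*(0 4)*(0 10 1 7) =[1, 9, 2, 3, 10, 5, 4, 0, 8, 6, 7] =(0 1 9 6 4 10 7)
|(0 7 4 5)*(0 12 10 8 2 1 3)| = 10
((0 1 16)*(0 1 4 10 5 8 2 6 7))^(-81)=(0 7 6 2 8 5 10 4)(1 16)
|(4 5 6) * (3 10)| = |(3 10)(4 5 6)| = 6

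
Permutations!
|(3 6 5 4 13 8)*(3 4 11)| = |(3 6 5 11)(4 13 8)| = 12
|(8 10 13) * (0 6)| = 6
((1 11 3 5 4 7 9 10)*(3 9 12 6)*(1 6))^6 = (1 5 9 7 6)(3 11 4 10 12)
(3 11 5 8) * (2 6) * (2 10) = (2 6 10)(3 11 5 8) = [0, 1, 6, 11, 4, 8, 10, 7, 3, 9, 2, 5]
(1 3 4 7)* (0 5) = (0 5)(1 3 4 7) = [5, 3, 2, 4, 7, 0, 6, 1]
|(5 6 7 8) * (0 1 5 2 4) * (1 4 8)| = |(0 4)(1 5 6 7)(2 8)| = 4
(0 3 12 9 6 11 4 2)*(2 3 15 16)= [15, 1, 0, 12, 3, 5, 11, 7, 8, 6, 10, 4, 9, 13, 14, 16, 2]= (0 15 16 2)(3 12 9 6 11 4)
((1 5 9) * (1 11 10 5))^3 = (5 10 11 9)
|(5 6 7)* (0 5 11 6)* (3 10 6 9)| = |(0 5)(3 10 6 7 11 9)| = 6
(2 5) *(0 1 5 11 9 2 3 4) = (0 1 5 3 4)(2 11 9) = [1, 5, 11, 4, 0, 3, 6, 7, 8, 2, 10, 9]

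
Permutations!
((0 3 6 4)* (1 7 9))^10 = ((0 3 6 4)(1 7 9))^10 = (0 6)(1 7 9)(3 4)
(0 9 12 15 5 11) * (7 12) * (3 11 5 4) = (0 9 7 12 15 4 3 11) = [9, 1, 2, 11, 3, 5, 6, 12, 8, 7, 10, 0, 15, 13, 14, 4]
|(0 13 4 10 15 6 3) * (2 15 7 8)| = |(0 13 4 10 7 8 2 15 6 3)| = 10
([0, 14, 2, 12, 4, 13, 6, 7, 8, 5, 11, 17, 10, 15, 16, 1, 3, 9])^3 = [0, 3, 2, 11, 4, 1, 6, 7, 8, 15, 9, 5, 17, 14, 12, 16, 10, 13]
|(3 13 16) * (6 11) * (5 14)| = 6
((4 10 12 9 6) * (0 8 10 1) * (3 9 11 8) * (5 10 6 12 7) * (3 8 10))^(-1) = (0 1 4 6 8)(3 5 7 10 11 12 9)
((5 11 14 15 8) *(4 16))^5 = ((4 16)(5 11 14 15 8))^5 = (4 16)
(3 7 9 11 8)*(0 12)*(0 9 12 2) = (0 2)(3 7 12 9 11 8) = [2, 1, 0, 7, 4, 5, 6, 12, 3, 11, 10, 8, 9]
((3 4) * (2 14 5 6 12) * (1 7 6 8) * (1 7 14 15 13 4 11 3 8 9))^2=(1 5)(2 13 8 6)(4 7 12 15)(9 14)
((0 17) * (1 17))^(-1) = (0 17 1)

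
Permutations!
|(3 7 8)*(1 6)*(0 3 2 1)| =|(0 3 7 8 2 1 6)| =7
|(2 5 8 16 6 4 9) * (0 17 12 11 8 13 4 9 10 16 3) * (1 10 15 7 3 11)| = |(0 17 12 1 10 16 6 9 2 5 13 4 15 7 3)(8 11)| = 30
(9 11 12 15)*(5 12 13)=(5 12 15 9 11 13)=[0, 1, 2, 3, 4, 12, 6, 7, 8, 11, 10, 13, 15, 5, 14, 9]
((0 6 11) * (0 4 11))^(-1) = (0 6)(4 11)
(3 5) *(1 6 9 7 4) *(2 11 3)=(1 6 9 7 4)(2 11 3 5)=[0, 6, 11, 5, 1, 2, 9, 4, 8, 7, 10, 3]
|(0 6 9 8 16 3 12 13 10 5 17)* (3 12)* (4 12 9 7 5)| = 60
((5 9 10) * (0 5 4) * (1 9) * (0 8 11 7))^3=((0 5 1 9 10 4 8 11 7))^3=(0 9 8)(1 4 7)(5 10 11)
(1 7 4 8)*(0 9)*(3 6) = (0 9)(1 7 4 8)(3 6) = [9, 7, 2, 6, 8, 5, 3, 4, 1, 0]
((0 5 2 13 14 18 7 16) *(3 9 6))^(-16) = (18)(3 6 9)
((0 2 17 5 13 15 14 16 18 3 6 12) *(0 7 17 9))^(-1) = ((0 2 9)(3 6 12 7 17 5 13 15 14 16 18))^(-1) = (0 9 2)(3 18 16 14 15 13 5 17 7 12 6)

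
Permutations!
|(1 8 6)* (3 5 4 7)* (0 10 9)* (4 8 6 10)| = 8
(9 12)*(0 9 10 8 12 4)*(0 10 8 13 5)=(0 9 4 10 13 5)(8 12)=[9, 1, 2, 3, 10, 0, 6, 7, 12, 4, 13, 11, 8, 5]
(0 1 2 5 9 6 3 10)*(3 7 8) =(0 1 2 5 9 6 7 8 3 10) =[1, 2, 5, 10, 4, 9, 7, 8, 3, 6, 0]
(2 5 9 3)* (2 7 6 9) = (2 5)(3 7 6 9) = [0, 1, 5, 7, 4, 2, 9, 6, 8, 3]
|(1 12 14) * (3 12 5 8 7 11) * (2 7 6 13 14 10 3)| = |(1 5 8 6 13 14)(2 7 11)(3 12 10)| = 6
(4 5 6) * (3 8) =(3 8)(4 5 6) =[0, 1, 2, 8, 5, 6, 4, 7, 3]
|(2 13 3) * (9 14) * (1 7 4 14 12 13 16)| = |(1 7 4 14 9 12 13 3 2 16)| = 10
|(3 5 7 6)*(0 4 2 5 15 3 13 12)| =|(0 4 2 5 7 6 13 12)(3 15)| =8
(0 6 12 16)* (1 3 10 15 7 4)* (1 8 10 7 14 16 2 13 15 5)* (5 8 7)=(0 6 12 2 13 15 14 16)(1 3 5)(4 7)(8 10)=[6, 3, 13, 5, 7, 1, 12, 4, 10, 9, 8, 11, 2, 15, 16, 14, 0]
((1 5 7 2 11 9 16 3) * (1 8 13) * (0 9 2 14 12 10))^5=((0 9 16 3 8 13 1 5 7 14 12 10)(2 11))^5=(0 13 12 3 7 9 1 10 8 14 16 5)(2 11)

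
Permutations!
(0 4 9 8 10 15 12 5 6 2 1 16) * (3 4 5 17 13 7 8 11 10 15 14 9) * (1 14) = (0 5 6 2 14 9 11 10 1 16)(3 4)(7 8 15 12 17 13) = [5, 16, 14, 4, 3, 6, 2, 8, 15, 11, 1, 10, 17, 7, 9, 12, 0, 13]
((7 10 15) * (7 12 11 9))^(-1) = ((7 10 15 12 11 9))^(-1) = (7 9 11 12 15 10)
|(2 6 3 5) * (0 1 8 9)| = |(0 1 8 9)(2 6 3 5)| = 4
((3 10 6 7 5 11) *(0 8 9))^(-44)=((0 8 9)(3 10 6 7 5 11))^(-44)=(0 8 9)(3 5 6)(7 10 11)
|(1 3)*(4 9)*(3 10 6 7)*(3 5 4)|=|(1 10 6 7 5 4 9 3)|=8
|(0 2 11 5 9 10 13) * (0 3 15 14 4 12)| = 12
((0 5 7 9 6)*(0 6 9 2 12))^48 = (0 2 5 12 7)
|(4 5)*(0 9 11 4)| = |(0 9 11 4 5)| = 5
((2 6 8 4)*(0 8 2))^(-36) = ((0 8 4)(2 6))^(-36) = (8)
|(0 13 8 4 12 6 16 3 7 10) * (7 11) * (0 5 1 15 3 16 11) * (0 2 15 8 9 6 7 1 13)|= 33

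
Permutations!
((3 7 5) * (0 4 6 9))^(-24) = (9)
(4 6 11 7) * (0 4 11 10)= [4, 1, 2, 3, 6, 5, 10, 11, 8, 9, 0, 7]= (0 4 6 10)(7 11)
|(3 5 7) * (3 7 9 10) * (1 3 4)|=6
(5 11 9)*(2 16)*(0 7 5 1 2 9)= (0 7 5 11)(1 2 16 9)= [7, 2, 16, 3, 4, 11, 6, 5, 8, 1, 10, 0, 12, 13, 14, 15, 9]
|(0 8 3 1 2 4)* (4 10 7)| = |(0 8 3 1 2 10 7 4)| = 8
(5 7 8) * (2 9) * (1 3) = (1 3)(2 9)(5 7 8) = [0, 3, 9, 1, 4, 7, 6, 8, 5, 2]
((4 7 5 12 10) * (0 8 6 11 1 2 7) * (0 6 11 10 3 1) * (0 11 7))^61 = (0 3 7 2 12 8 1 5)(4 6 10)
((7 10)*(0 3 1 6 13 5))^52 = ((0 3 1 6 13 5)(7 10))^52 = (0 13 1)(3 5 6)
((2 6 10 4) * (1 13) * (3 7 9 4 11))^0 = (13)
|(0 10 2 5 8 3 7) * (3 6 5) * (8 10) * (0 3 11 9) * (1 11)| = 18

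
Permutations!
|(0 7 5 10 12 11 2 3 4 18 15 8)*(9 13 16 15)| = |(0 7 5 10 12 11 2 3 4 18 9 13 16 15 8)| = 15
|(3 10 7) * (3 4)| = |(3 10 7 4)| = 4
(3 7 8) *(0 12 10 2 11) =(0 12 10 2 11)(3 7 8) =[12, 1, 11, 7, 4, 5, 6, 8, 3, 9, 2, 0, 10]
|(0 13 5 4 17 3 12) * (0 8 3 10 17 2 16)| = |(0 13 5 4 2 16)(3 12 8)(10 17)| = 6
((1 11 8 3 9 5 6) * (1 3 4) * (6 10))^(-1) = ((1 11 8 4)(3 9 5 10 6))^(-1) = (1 4 8 11)(3 6 10 5 9)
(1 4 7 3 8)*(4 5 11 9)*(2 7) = [0, 5, 7, 8, 2, 11, 6, 3, 1, 4, 10, 9] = (1 5 11 9 4 2 7 3 8)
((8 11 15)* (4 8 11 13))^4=((4 8 13)(11 15))^4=(15)(4 8 13)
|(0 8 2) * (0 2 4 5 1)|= |(0 8 4 5 1)|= 5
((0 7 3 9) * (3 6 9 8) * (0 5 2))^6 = (9)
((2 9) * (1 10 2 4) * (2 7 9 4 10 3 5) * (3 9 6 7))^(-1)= (1 4 2 5 3 10 9)(6 7)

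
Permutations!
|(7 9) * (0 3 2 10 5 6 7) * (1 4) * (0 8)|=|(0 3 2 10 5 6 7 9 8)(1 4)|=18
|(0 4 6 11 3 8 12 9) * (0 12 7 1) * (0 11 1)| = 8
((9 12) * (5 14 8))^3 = ((5 14 8)(9 12))^3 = (14)(9 12)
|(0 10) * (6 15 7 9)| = 4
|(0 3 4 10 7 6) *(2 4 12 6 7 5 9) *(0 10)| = |(0 3 12 6 10 5 9 2 4)| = 9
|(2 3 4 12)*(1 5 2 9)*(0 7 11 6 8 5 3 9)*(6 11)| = 11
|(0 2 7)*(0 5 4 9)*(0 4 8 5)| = 6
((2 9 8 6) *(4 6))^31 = (2 9 8 4 6)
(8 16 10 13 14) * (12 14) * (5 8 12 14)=(5 8 16 10 13 14 12)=[0, 1, 2, 3, 4, 8, 6, 7, 16, 9, 13, 11, 5, 14, 12, 15, 10]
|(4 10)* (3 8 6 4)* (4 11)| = 6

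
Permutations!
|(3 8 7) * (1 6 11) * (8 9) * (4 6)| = |(1 4 6 11)(3 9 8 7)| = 4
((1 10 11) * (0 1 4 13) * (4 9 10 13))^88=(0 1 13)(9 10 11)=((0 1 13)(9 10 11))^88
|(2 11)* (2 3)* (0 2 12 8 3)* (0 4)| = 12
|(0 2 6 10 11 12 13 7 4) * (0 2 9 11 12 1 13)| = 11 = |(0 9 11 1 13 7 4 2 6 10 12)|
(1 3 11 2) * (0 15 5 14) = (0 15 5 14)(1 3 11 2) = [15, 3, 1, 11, 4, 14, 6, 7, 8, 9, 10, 2, 12, 13, 0, 5]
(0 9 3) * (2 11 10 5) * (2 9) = [2, 1, 11, 0, 4, 9, 6, 7, 8, 3, 5, 10] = (0 2 11 10 5 9 3)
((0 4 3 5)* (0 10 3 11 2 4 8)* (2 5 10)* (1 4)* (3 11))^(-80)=((0 8)(1 4 3 10 11 5 2))^(-80)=(1 11 4 5 3 2 10)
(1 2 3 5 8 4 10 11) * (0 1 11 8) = [1, 2, 3, 5, 10, 0, 6, 7, 4, 9, 8, 11] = (11)(0 1 2 3 5)(4 10 8)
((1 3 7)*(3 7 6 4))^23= (1 7)(3 4 6)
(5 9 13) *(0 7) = (0 7)(5 9 13) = [7, 1, 2, 3, 4, 9, 6, 0, 8, 13, 10, 11, 12, 5]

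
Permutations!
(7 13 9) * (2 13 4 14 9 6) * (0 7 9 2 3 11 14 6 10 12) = (0 7 4 6 3 11 14 2 13 10 12) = [7, 1, 13, 11, 6, 5, 3, 4, 8, 9, 12, 14, 0, 10, 2]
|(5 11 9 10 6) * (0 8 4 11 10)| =15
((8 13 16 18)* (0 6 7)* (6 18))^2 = ((0 18 8 13 16 6 7))^2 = (0 8 16 7 18 13 6)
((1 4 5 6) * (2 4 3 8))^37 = ((1 3 8 2 4 5 6))^37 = (1 8 4 6 3 2 5)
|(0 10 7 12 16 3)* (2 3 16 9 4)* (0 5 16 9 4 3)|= |(0 10 7 12 4 2)(3 5 16 9)|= 12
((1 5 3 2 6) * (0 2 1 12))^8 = (12)(1 3 5)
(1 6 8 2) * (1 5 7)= (1 6 8 2 5 7)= [0, 6, 5, 3, 4, 7, 8, 1, 2]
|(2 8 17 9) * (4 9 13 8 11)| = 12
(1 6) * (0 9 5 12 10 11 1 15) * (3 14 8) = (0 9 5 12 10 11 1 6 15)(3 14 8) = [9, 6, 2, 14, 4, 12, 15, 7, 3, 5, 11, 1, 10, 13, 8, 0]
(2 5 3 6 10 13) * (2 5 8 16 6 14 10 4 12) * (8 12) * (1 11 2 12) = [0, 11, 1, 14, 8, 3, 4, 7, 16, 9, 13, 2, 12, 5, 10, 15, 6] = (1 11 2)(3 14 10 13 5)(4 8 16 6)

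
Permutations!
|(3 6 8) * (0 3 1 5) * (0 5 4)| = |(0 3 6 8 1 4)| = 6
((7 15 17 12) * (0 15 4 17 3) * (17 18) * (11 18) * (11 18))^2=((0 15 3)(4 18 17 12 7))^2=(0 3 15)(4 17 7 18 12)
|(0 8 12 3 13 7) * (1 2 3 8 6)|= 14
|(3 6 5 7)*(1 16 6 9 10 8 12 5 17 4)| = |(1 16 6 17 4)(3 9 10 8 12 5 7)| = 35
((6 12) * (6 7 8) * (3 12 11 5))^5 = (3 11 8 12 5 6 7)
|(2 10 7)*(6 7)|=|(2 10 6 7)|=4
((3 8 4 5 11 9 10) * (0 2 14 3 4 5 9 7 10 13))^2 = ((0 2 14 3 8 5 11 7 10 4 9 13))^2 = (0 14 8 11 10 9)(2 3 5 7 4 13)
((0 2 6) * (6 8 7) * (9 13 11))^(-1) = (0 6 7 8 2)(9 11 13)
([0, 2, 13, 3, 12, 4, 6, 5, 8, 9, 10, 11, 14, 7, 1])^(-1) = (1 14 12 4 5 7 13 2)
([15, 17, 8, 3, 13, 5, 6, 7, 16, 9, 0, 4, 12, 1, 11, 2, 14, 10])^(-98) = (0 17 13 11 16 2)(1 4 14 8 15 10)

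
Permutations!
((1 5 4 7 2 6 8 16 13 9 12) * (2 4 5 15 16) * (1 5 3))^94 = (1 5 9 16)(2 6 8)(3 12 13 15)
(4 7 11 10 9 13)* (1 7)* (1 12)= [0, 7, 2, 3, 12, 5, 6, 11, 8, 13, 9, 10, 1, 4]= (1 7 11 10 9 13 4 12)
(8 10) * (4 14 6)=(4 14 6)(8 10)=[0, 1, 2, 3, 14, 5, 4, 7, 10, 9, 8, 11, 12, 13, 6]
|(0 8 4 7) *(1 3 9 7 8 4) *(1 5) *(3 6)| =9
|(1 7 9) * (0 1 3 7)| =6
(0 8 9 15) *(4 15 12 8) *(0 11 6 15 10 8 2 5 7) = (0 4 10 8 9 12 2 5 7)(6 15 11) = [4, 1, 5, 3, 10, 7, 15, 0, 9, 12, 8, 6, 2, 13, 14, 11]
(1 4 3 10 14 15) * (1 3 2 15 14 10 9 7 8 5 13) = (1 4 2 15 3 9 7 8 5 13) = [0, 4, 15, 9, 2, 13, 6, 8, 5, 7, 10, 11, 12, 1, 14, 3]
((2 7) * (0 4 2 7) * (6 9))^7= ((0 4 2)(6 9))^7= (0 4 2)(6 9)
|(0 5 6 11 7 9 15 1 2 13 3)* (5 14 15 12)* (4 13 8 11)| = 15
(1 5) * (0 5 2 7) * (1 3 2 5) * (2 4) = (0 1 5 3 4 2 7) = [1, 5, 7, 4, 2, 3, 6, 0]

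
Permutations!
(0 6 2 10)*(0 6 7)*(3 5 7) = (0 3 5 7)(2 10 6) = [3, 1, 10, 5, 4, 7, 2, 0, 8, 9, 6]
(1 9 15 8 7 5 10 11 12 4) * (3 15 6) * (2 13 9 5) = (1 5 10 11 12 4)(2 13 9 6 3 15 8 7) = [0, 5, 13, 15, 1, 10, 3, 2, 7, 6, 11, 12, 4, 9, 14, 8]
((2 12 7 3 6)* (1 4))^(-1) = ((1 4)(2 12 7 3 6))^(-1) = (1 4)(2 6 3 7 12)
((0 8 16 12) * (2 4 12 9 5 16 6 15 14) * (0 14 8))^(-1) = (2 14 12 4)(5 9 16)(6 8 15)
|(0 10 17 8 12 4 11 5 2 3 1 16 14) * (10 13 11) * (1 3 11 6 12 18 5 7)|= 16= |(0 13 6 12 4 10 17 8 18 5 2 11 7 1 16 14)|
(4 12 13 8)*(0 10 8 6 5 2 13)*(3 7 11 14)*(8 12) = (0 10 12)(2 13 6 5)(3 7 11 14)(4 8) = [10, 1, 13, 7, 8, 2, 5, 11, 4, 9, 12, 14, 0, 6, 3]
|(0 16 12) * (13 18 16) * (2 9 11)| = 15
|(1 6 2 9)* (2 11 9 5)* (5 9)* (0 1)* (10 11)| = |(0 1 6 10 11 5 2 9)| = 8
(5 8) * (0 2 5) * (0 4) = [2, 1, 5, 3, 0, 8, 6, 7, 4] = (0 2 5 8 4)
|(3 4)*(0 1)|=|(0 1)(3 4)|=2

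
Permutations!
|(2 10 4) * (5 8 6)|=3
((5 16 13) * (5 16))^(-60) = (16)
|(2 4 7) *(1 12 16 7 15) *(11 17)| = |(1 12 16 7 2 4 15)(11 17)| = 14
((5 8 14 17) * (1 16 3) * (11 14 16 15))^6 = (1 8 14)(3 5 11)(15 16 17)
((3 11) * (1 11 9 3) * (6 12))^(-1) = ((1 11)(3 9)(6 12))^(-1) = (1 11)(3 9)(6 12)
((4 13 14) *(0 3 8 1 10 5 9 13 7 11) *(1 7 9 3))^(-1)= ((0 1 10 5 3 8 7 11)(4 9 13 14))^(-1)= (0 11 7 8 3 5 10 1)(4 14 13 9)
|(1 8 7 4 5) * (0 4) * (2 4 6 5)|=6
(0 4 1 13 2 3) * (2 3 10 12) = [4, 13, 10, 0, 1, 5, 6, 7, 8, 9, 12, 11, 2, 3] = (0 4 1 13 3)(2 10 12)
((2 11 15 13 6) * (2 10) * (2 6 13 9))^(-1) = ((2 11 15 9)(6 10))^(-1) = (2 9 15 11)(6 10)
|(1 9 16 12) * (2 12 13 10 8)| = 8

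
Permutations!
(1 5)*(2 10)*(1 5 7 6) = (1 7 6)(2 10) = [0, 7, 10, 3, 4, 5, 1, 6, 8, 9, 2]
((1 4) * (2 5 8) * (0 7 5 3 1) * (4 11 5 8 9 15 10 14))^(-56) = (0 15 1 7 10 11 8 14 5 2 4 9 3)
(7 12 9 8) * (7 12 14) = (7 14)(8 12 9) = [0, 1, 2, 3, 4, 5, 6, 14, 12, 8, 10, 11, 9, 13, 7]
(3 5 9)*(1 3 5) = (1 3)(5 9) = [0, 3, 2, 1, 4, 9, 6, 7, 8, 5]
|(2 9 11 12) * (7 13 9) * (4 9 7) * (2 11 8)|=|(2 4 9 8)(7 13)(11 12)|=4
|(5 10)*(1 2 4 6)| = 4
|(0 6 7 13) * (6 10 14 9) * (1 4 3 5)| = 28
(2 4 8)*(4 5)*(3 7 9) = [0, 1, 5, 7, 8, 4, 6, 9, 2, 3] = (2 5 4 8)(3 7 9)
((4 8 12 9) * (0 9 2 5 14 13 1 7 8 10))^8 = ((0 9 4 10)(1 7 8 12 2 5 14 13))^8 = (14)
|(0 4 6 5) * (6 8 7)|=6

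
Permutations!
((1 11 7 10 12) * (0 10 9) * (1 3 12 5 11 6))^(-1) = ((0 10 5 11 7 9)(1 6)(3 12))^(-1) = (0 9 7 11 5 10)(1 6)(3 12)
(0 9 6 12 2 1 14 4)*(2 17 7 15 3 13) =(0 9 6 12 17 7 15 3 13 2 1 14 4) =[9, 14, 1, 13, 0, 5, 12, 15, 8, 6, 10, 11, 17, 2, 4, 3, 16, 7]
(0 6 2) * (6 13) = (0 13 6 2) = [13, 1, 0, 3, 4, 5, 2, 7, 8, 9, 10, 11, 12, 6]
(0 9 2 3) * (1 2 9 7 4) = (9)(0 7 4 1 2 3) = [7, 2, 3, 0, 1, 5, 6, 4, 8, 9]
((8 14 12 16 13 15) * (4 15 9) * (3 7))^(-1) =(3 7)(4 9 13 16 12 14 8 15)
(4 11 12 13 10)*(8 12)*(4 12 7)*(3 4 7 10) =(3 4 11 8 10 12 13) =[0, 1, 2, 4, 11, 5, 6, 7, 10, 9, 12, 8, 13, 3]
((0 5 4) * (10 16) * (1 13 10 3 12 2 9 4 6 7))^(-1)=(0 4 9 2 12 3 16 10 13 1 7 6 5)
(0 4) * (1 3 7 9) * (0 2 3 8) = (0 4 2 3 7 9 1 8) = [4, 8, 3, 7, 2, 5, 6, 9, 0, 1]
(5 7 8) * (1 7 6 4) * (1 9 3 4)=(1 7 8 5 6)(3 4 9)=[0, 7, 2, 4, 9, 6, 1, 8, 5, 3]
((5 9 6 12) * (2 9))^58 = (2 12 9 5 6)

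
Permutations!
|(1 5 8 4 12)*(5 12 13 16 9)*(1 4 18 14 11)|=11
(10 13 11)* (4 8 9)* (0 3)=(0 3)(4 8 9)(10 13 11)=[3, 1, 2, 0, 8, 5, 6, 7, 9, 4, 13, 10, 12, 11]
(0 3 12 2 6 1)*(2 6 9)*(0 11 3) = (1 11 3 12 6)(2 9) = [0, 11, 9, 12, 4, 5, 1, 7, 8, 2, 10, 3, 6]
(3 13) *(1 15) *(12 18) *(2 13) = (1 15)(2 13 3)(12 18) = [0, 15, 13, 2, 4, 5, 6, 7, 8, 9, 10, 11, 18, 3, 14, 1, 16, 17, 12]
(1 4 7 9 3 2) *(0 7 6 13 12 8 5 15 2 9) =(0 7)(1 4 6 13 12 8 5 15 2)(3 9) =[7, 4, 1, 9, 6, 15, 13, 0, 5, 3, 10, 11, 8, 12, 14, 2]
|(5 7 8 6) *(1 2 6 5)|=|(1 2 6)(5 7 8)|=3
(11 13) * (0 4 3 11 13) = [4, 1, 2, 11, 3, 5, 6, 7, 8, 9, 10, 0, 12, 13] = (13)(0 4 3 11)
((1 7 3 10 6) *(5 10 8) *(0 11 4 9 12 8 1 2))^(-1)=(0 2 6 10 5 8 12 9 4 11)(1 3 7)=((0 11 4 9 12 8 5 10 6 2)(1 7 3))^(-1)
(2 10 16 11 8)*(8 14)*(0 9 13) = [9, 1, 10, 3, 4, 5, 6, 7, 2, 13, 16, 14, 12, 0, 8, 15, 11] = (0 9 13)(2 10 16 11 14 8)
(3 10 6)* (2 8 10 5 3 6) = (2 8 10)(3 5) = [0, 1, 8, 5, 4, 3, 6, 7, 10, 9, 2]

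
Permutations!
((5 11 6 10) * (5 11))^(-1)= (6 11 10)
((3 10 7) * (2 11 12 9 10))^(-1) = ((2 11 12 9 10 7 3))^(-1) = (2 3 7 10 9 12 11)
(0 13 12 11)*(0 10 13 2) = (0 2)(10 13 12 11) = [2, 1, 0, 3, 4, 5, 6, 7, 8, 9, 13, 10, 11, 12]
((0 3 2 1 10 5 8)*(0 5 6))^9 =(0 1)(2 6)(3 10)(5 8)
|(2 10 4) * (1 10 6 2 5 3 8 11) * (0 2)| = 21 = |(0 2 6)(1 10 4 5 3 8 11)|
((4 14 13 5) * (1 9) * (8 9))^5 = (1 9 8)(4 14 13 5)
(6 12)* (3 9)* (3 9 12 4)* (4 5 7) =[0, 1, 2, 12, 3, 7, 5, 4, 8, 9, 10, 11, 6] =(3 12 6 5 7 4)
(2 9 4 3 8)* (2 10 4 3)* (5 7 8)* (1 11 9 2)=[0, 11, 2, 5, 1, 7, 6, 8, 10, 3, 4, 9]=(1 11 9 3 5 7 8 10 4)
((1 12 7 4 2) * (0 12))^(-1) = (0 1 2 4 7 12)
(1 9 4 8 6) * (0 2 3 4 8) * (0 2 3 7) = (0 3 4 2 7)(1 9 8 6) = [3, 9, 7, 4, 2, 5, 1, 0, 6, 8]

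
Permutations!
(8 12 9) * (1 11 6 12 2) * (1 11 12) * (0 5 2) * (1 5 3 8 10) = (0 3 8)(1 12 9 10)(2 11 6 5) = [3, 12, 11, 8, 4, 2, 5, 7, 0, 10, 1, 6, 9]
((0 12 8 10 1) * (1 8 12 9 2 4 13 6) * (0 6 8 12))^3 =(0 4 10 9 13 12 2 8)(1 6)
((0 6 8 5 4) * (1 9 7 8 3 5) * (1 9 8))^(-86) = (0 4 5 3 6)(1 9)(7 8)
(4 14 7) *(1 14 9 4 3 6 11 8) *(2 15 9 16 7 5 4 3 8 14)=(1 2 15 9 3 6 11 14 5 4 16 7 8)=[0, 2, 15, 6, 16, 4, 11, 8, 1, 3, 10, 14, 12, 13, 5, 9, 7]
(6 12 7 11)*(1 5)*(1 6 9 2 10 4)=(1 5 6 12 7 11 9 2 10 4)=[0, 5, 10, 3, 1, 6, 12, 11, 8, 2, 4, 9, 7]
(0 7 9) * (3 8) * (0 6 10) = [7, 1, 2, 8, 4, 5, 10, 9, 3, 6, 0] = (0 7 9 6 10)(3 8)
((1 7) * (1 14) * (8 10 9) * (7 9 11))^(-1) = (1 14 7 11 10 8 9)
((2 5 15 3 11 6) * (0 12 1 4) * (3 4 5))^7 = (0 12 1 5 15 4)(2 6 11 3)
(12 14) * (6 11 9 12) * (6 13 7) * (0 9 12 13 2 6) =(0 9 13 7)(2 6 11 12 14) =[9, 1, 6, 3, 4, 5, 11, 0, 8, 13, 10, 12, 14, 7, 2]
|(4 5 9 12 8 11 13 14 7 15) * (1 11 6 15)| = |(1 11 13 14 7)(4 5 9 12 8 6 15)| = 35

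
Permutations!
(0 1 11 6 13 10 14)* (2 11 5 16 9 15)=(0 1 5 16 9 15 2 11 6 13 10 14)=[1, 5, 11, 3, 4, 16, 13, 7, 8, 15, 14, 6, 12, 10, 0, 2, 9]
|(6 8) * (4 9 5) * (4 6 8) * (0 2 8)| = 12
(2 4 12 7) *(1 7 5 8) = (1 7 2 4 12 5 8) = [0, 7, 4, 3, 12, 8, 6, 2, 1, 9, 10, 11, 5]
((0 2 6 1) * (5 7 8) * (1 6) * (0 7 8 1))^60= (8)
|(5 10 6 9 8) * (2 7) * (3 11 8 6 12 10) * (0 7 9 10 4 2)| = |(0 7)(2 9 6 10 12 4)(3 11 8 5)| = 12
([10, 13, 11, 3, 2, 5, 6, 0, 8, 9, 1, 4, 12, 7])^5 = (13)(2 4 11)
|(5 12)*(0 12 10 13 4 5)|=|(0 12)(4 5 10 13)|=4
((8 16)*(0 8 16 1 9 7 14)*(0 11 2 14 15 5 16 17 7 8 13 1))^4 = (0 8 9 1 13)(2 14 11)(5 15 7 17 16) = ((0 13 1 9 8)(2 14 11)(5 16 17 7 15))^4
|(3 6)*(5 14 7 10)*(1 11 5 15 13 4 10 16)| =|(1 11 5 14 7 16)(3 6)(4 10 15 13)| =12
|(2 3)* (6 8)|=2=|(2 3)(6 8)|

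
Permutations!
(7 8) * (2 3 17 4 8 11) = (2 3 17 4 8 7 11) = [0, 1, 3, 17, 8, 5, 6, 11, 7, 9, 10, 2, 12, 13, 14, 15, 16, 4]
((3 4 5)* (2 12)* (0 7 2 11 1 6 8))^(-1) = ((0 7 2 12 11 1 6 8)(3 4 5))^(-1) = (0 8 6 1 11 12 2 7)(3 5 4)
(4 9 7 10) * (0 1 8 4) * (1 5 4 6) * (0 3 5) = (1 8 6)(3 5 4 9 7 10) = [0, 8, 2, 5, 9, 4, 1, 10, 6, 7, 3]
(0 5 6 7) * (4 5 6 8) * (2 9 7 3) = [6, 1, 9, 2, 5, 8, 3, 0, 4, 7] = (0 6 3 2 9 7)(4 5 8)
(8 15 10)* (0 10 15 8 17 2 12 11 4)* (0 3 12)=[10, 1, 0, 12, 3, 5, 6, 7, 8, 9, 17, 4, 11, 13, 14, 15, 16, 2]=(0 10 17 2)(3 12 11 4)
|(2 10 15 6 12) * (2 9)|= 6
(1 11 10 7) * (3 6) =(1 11 10 7)(3 6) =[0, 11, 2, 6, 4, 5, 3, 1, 8, 9, 7, 10]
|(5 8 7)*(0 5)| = |(0 5 8 7)| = 4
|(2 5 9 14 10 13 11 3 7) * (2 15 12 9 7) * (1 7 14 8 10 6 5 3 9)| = |(1 7 15 12)(2 3)(5 14 6)(8 10 13 11 9)| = 60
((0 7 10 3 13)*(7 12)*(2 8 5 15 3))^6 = ((0 12 7 10 2 8 5 15 3 13))^6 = (0 5 7 3 2)(8 12 15 10 13)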